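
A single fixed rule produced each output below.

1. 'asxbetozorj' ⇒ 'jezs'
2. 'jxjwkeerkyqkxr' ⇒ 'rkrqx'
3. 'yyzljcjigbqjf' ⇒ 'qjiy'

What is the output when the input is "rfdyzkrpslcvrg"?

Each output is the input with this applied: keep one character in every 3, starting at position 2 (positions 2nd, 5th, 8th, ...), then swap the first and last characters.
Starting from "rfdyzkrpslcvrg": after the first operation, "fzpcg"; after the second, "gzpcf".

gzpcf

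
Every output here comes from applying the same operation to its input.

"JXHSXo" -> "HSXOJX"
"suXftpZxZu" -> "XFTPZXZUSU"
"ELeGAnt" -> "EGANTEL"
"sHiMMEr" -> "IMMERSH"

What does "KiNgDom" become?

NGDOMKI

The rule is to move the first 2 characters to the end (rotate left by 2), then convert every letter to uppercase.
Starting from "KiNgDom": after the first operation, "NgDomKi"; after the second, "NGDOMKI".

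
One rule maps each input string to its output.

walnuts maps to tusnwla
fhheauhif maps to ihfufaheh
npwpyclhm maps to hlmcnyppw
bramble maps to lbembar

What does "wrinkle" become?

Rule — move the last 2 characters to the front (rotate right by 2), then take characters alternately from the front and the back (1st, last, 2nd, 2nd-last, ...).
"wrinkle" → "lewrink" → "lkenwir".
(Check on "fhheauhif": → "iffhheauh" → "ihfufaheh" ✓)

lkenwir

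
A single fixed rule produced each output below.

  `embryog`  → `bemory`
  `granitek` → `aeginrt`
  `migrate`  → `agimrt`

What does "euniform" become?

The pattern: delete the last character, then sort the characters into alphabetical order.
Applying both steps to "euniform": "eunifor", then "efinoru".

efinoru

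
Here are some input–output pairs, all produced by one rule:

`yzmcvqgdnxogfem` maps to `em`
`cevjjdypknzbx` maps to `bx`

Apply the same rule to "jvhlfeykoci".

The transformation: keep only the last 2 characters.
"jvhlfeykoci" → "ci".

ci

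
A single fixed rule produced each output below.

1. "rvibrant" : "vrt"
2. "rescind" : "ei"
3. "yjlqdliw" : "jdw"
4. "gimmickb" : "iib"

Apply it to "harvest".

ae

Each output is the input with this applied: keep one character in every 3, starting at position 2 (positions 2nd, 5th, 8th, ...).
"harvest" → "ae".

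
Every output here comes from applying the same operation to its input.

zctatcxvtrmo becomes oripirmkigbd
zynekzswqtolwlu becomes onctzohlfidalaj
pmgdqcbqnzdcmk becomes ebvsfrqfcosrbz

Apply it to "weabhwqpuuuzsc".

The pattern: shift every letter 11 places backward in the alphabet (wrapping around).
For "weabhwqpuuuzsc" the result is "ltpqwlfejjjohr".

ltpqwlfejjjohr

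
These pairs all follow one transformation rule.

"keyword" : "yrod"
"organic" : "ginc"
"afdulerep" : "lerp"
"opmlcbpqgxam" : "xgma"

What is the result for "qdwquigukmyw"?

mkwy

The pattern: swap each adjacent pair of characters (1↔2, 3↔4, ...), then keep only the last 4 characters.
For "qdwquigukmyw", step one produces "dqqwiuugmkwy"; step two turns that into "mkwy".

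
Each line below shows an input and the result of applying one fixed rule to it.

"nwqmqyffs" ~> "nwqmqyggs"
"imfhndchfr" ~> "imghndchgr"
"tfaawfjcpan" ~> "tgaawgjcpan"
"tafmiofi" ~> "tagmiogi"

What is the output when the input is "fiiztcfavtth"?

The pattern: replace every "f" with "g".
On "fiiztcfavtth" that produces "giiztcgavtth".

giiztcgavtth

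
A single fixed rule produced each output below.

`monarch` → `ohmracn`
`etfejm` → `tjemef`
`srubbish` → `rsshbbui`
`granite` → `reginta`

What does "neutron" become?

ennrtou

Looking at the pairs, the operation is to swap each adjacent pair of characters (1↔2, 3↔4, ...), then take characters alternately from the front and the back (1st, last, 2nd, 2nd-last, ...).
Starting from "neutron": after the first operation, "entuorn"; after the second, "ennrtou".
(Check on "srubbish": → "rsbuibhs" → "rsshbbui" ✓)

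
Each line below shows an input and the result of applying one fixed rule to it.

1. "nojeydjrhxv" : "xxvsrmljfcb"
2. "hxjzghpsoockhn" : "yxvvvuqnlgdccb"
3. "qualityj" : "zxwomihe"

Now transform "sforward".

trokgffc

What's happening: shift every letter 12 places backward in the alphabet (wrapping around), then sort the characters into reverse alphabetical order.
For "sforward", step one produces "gtcfkofr"; step two turns that into "trokgffc".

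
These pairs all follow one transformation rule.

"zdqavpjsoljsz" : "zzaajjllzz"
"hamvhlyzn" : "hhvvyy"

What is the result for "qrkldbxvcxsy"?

The transformation: keep one character in every 3, starting at position 1 (positions 1st, 4th, 7th, ...), then double every character.
For "qrkldbxvcxsy", step one produces "qlxx"; step two turns that into "qqllxxxx".

qqllxxxx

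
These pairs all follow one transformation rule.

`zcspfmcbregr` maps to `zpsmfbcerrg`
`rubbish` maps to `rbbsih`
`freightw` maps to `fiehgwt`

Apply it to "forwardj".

fwrrajd

What's happening: swap each adjacent pair of characters (1↔2, 3↔4, ...), then delete the first character.
On "forwardj": the first step gives "ofwrrajd", and the second then gives "fwrrajd".
(Check on "zcspfmcbregr": → "czpsmfbcerrg" → "zpsmfbcerrg" ✓)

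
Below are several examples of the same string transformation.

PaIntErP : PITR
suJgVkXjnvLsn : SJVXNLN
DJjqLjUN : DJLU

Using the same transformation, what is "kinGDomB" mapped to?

Looking at the pairs, the operation is to keep every other character starting from the first (positions 1st, 3rd, 5th, ...), then convert every letter to uppercase.
Working it through for "kinGDomB": intermediate "knDm", final "KNDM".
(Check on "DJjqLjUN": → "DjLU" → "DJLU" ✓)

KNDM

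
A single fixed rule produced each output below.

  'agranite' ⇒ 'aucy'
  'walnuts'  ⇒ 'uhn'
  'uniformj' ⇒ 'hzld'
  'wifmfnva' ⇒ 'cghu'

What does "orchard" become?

lbl

The transformation: keep every other character starting from the second (positions 2nd, 4th, 6th, ...), then shift every letter 6 places backward in the alphabet (wrapping around).
On "orchard": the first step gives "rhr", and the second then gives "lbl".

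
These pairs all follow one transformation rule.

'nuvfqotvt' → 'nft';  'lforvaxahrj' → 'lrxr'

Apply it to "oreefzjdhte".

oejt

Each output is the input with this applied: keep one character in every 3, starting at position 1 (positions 1st, 4th, 7th, ...).
For "oreefzjdhte" the result is "oejt".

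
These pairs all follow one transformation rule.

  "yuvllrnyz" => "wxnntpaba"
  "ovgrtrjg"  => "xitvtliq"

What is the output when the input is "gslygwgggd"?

Rule — shift every letter 2 places forward in the alphabet (wrapping around), then move the first character to the end.
Applying both steps to "gslygwgggd": "iunaiyiiif", then "unaiyiiifi".

unaiyiiifi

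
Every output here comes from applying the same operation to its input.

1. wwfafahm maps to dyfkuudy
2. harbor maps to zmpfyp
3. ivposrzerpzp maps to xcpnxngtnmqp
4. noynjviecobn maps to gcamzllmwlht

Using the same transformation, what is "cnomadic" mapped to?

ybgaalmk

What's happening: shift every letter 2 places backward in the alphabet (wrapping around), then swap the front and back halves of the string.
Working it through for "cnomadic": intermediate "almkybga", final "ybgaalmk".
(Check on "wwfafahm": → "uudydyfk" → "dyfkuudy" ✓)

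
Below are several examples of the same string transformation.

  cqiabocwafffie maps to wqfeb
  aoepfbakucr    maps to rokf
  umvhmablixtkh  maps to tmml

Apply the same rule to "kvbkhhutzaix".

Each output is the input with this applied: keep one character in every 3, starting at position 2 (positions 2nd, 5th, 8th, ...), then sort the characters into reverse alphabetical order.
Starting from "kvbkhhutzaix": after the first operation, "vhti"; after the second, "vtih".

vtih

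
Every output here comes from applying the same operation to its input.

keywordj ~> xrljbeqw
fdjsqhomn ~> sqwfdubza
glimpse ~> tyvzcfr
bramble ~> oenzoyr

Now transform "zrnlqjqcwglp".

meaydwdpjtyc

The transformation: shift every letter 13 places forward in the alphabet (wrapping around) — i.e. ROT13.
So "zrnlqjqcwglp" becomes "meaydwdpjtyc".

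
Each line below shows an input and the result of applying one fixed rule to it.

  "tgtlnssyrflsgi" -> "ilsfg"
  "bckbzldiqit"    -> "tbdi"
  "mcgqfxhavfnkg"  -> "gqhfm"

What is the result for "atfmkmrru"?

The rule is to swap the first and last characters, then keep one character in every 3, starting at position 1 (positions 1st, 4th, 7th, ...).
Starting from "atfmkmrru": after the first operation, "utfmkmrra"; after the second, "umr".

umr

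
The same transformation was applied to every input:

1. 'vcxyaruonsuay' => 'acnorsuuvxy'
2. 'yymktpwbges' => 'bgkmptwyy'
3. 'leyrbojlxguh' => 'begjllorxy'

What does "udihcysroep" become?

What's happening: delete the last 2 characters, then sort the characters into alphabetical order.
Applying that to "udihcysroep" gives "cdhiorsuy".

cdhiorsuy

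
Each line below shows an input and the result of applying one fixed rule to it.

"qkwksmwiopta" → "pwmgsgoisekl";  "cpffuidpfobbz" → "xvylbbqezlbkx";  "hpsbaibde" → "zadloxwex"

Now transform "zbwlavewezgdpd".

lzvxshwrasavcz

Rule — move the last 2 characters to the front (rotate right by 2), then shift every letter 4 places backward in the alphabet (wrapping around).
For "zbwlavewezgdpd", step one produces "pdzbwlavewezgd"; step two turns that into "lzvxshwrasavcz".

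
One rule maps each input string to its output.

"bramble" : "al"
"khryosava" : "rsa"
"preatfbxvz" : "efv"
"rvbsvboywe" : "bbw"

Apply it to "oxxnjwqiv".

Each output is the input with this applied: keep one character in every 3, starting at position 3 (positions 3rd, 6th, 9th, ...).
On "oxxnjwqiv" that produces "xwv".

xwv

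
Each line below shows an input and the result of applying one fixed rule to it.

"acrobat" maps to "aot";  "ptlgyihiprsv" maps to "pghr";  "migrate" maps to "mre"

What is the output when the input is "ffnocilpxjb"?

folj

Each output is the input with this applied: keep one character in every 3, starting at position 1 (positions 1st, 4th, 7th, ...).
Applying that to "ffnocilpxjb" gives "folj".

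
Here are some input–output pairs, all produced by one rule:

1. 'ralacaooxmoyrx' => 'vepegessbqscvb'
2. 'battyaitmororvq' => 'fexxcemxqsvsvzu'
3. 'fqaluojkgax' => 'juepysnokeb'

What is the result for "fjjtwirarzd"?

Looking at the pairs, the operation is to shift every letter 4 places forward in the alphabet (wrapping around).
So "fjjtwirarzd" becomes "jnnxamvevdh".

jnnxamvevdh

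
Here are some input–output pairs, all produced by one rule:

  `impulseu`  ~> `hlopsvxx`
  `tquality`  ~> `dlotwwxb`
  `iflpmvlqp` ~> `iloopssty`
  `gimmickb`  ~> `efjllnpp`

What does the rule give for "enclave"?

dfhhoqy

What's happening: sort the characters into alphabetical order, then shift every letter 3 places forward in the alphabet (wrapping around).
On "enclave": the first step gives "aceelnv", and the second then gives "dfhhoqy".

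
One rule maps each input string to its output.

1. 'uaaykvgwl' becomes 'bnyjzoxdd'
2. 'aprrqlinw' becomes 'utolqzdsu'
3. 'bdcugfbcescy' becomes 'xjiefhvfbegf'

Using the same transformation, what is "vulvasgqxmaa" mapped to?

In each case the input is transformed by: shift every letter 3 places forward in the alphabet (wrapping around), then move the first 3 characters to the end (rotate left by 3).
Applying both steps to "vulvasgqxmaa": "yxoydvjtapdd", then "ydvjtapddyxo".
(Check on "aprrqlinw": → "dsuutolqz" → "utolqzdsu" ✓)

ydvjtapddyxo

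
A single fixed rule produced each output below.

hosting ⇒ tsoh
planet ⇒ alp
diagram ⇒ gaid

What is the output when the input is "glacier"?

What's happening: delete the last 3 characters, then reverse the string.
Starting from "glacier": after the first operation, "glac"; after the second, "calg".

calg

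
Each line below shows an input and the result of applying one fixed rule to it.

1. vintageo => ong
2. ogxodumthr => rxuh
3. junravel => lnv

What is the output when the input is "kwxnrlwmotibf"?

fxlob

What's happening: move the last character to the front, then keep one character in every 3, starting at position 1 (positions 1st, 4th, 7th, ...).
Applying both steps to "kwxnrlwmotibf": "fkwxnrlwmotib", then "fxlob".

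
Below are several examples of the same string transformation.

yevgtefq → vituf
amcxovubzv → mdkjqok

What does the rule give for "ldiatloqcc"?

In each case the input is transformed by: delete the first 3 characters, then shift every letter 11 places backward in the alphabet (wrapping around).
For "ldiatloqcc" the result is "piadfrr".
(Check on "yevgtefq": → "gtefq" → "vituf" ✓)

piadfrr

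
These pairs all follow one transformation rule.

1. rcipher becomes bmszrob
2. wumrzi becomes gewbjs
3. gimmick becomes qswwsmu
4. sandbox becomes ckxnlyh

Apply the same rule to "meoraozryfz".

woybkyjbipj

The pattern: shift every letter 10 places forward in the alphabet (wrapping around).
For "meoraozryfz" the result is "woybkyjbipj".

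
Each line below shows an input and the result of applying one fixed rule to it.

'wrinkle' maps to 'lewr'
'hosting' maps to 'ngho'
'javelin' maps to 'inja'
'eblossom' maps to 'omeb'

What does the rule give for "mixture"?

remi

The transformation: move the last 2 characters to the front (rotate right by 2), then keep only the first 4 characters.
On "mixture" that produces "remi".
(Check on "javelin": → "injavel" → "inja" ✓)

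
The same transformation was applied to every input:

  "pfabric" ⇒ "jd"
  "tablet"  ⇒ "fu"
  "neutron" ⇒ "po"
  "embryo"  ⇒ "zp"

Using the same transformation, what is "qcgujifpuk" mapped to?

vl

Rule — shift every letter 1 place forward in the alphabet (wrapping around), then keep only the last 2 characters.
On "qcgujifpuk" that produces "vl".
(Check on "neutron": → "ofvuspo" → "po" ✓)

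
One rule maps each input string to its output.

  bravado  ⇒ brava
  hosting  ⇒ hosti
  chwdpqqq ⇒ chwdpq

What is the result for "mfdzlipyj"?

In each case the input is transformed by: delete the last 2 characters.
Applying that to "mfdzlipyj" gives "mfdzlip".

mfdzlip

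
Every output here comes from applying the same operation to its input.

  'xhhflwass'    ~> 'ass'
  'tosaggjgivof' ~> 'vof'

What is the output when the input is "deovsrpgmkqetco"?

Rule — keep only the last 3 characters.
Doing the same to "deovsrpgmkqetco": "tco".

tco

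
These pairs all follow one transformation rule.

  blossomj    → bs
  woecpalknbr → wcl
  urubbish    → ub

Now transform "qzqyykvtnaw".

In each case the input is transformed by: move the last 2 characters to the front (rotate right by 2), then keep one character in every 3, starting at position 3 (positions 3rd, 6th, 9th, ...).
For "qzqyykvtnaw", step one produces "awqzqyykvtn"; step two turns that into "qyv".
(Check on "blossomj": → "mjblosso" → "bs" ✓)

qyv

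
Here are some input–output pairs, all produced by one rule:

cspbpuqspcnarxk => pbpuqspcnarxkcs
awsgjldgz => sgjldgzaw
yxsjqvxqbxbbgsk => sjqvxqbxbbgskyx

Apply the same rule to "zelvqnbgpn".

lvqnbgpnze

The pattern: move the first 2 characters to the end (rotate left by 2).
So "zelvqnbgpn" becomes "lvqnbgpnze".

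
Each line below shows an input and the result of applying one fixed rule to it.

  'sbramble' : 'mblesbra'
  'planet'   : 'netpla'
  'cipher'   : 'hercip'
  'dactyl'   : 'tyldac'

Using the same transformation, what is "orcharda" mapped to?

The pattern: swap the front and back halves of the string.
So "orcharda" becomes "ardaorch".

ardaorch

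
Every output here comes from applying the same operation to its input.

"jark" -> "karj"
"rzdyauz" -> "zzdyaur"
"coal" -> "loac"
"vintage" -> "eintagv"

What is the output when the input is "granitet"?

The rule is to swap the first and last characters.
For "granitet" the result is "traniteg".

traniteg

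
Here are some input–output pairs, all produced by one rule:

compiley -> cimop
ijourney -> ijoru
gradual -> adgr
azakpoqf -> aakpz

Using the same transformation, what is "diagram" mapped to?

adgi

The pattern: delete the last 3 characters, then sort the characters into alphabetical order.
Working it through for "diagram": intermediate "diag", final "adgi".
(Check on "ijourney": → "ijour" → "ijoru" ✓)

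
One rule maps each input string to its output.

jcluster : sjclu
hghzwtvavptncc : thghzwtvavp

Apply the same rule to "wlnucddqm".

dwlnuc

The rule is to delete the last 3 characters, then move the last character to the front.
"wlnucddqm" → "wlnucd" → "dwlnuc".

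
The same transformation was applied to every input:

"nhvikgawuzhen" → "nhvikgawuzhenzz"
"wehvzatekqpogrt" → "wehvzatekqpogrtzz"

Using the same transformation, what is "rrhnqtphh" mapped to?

rrhnqtphhzz

The transformation: append "zz".
Applying that to "rrhnqtphh" gives "rrhnqtphhzz".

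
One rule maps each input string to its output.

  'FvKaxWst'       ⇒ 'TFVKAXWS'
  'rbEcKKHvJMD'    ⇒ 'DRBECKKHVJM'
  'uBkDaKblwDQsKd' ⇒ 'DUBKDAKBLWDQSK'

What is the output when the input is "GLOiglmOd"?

The pattern: move the last character to the front, then convert every letter to uppercase.
Applying both steps to "GLOiglmOd": "dGLOiglmO", then "DGLOIGLMO".

DGLOIGLMO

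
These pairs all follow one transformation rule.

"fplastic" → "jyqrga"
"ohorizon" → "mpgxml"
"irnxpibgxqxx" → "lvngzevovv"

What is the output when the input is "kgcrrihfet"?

appgfdcr

Looking at the pairs, the operation is to delete the first 2 characters, then shift every letter 2 places backward in the alphabet (wrapping around).
"kgcrrihfet" → "crrihfet" → "appgfdcr".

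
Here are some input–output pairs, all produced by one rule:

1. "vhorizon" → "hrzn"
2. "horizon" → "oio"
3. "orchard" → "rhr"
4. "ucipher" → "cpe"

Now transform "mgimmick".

gmik

The transformation: keep every other character starting from the second (positions 2nd, 4th, 6th, ...).
So "mgimmick" becomes "gmik".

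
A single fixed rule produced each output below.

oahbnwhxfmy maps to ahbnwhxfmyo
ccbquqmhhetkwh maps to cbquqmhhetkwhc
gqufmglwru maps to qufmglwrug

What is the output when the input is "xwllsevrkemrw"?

In each case the input is transformed by: move the first character to the end.
Doing the same to "xwllsevrkemrw": "wllsevrkemrwx".

wllsevrkemrwx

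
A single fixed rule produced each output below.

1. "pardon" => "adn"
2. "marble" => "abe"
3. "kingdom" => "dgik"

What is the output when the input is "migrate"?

aegi

Looking at the pairs, the operation is to sort the characters into alphabetical order, then delete the last 3 characters.
"migrate" → "aegimrt" → "aegi".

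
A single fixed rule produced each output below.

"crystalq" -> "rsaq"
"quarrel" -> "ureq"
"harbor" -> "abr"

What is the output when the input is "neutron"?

Looking at the pairs, the operation is to move the first character to the end, then keep every other character starting from the first (positions 1st, 3rd, 5th, ...).
"neutron" → "eutronn" → "eton".

eton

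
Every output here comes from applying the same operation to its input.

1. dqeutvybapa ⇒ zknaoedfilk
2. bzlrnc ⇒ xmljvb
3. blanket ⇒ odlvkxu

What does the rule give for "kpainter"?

What's happening: move the last 2 characters to the front (rotate right by 2), then shift every letter 10 places forward in the alphabet (wrapping around).
Starting from "kpainter": after the first operation, "erkpaint"; after the second, "obuzksxd".

obuzksxd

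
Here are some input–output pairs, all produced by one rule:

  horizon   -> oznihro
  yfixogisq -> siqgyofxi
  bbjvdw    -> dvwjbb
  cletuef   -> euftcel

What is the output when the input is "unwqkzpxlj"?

lxjpuznkwq

Rule — move the last 2 characters to the front (rotate right by 2), then take characters alternately from the front and the back (1st, last, 2nd, 2nd-last, ...).
"unwqkzpxlj" → "ljunwqkzpx" → "lxjpuznkwq".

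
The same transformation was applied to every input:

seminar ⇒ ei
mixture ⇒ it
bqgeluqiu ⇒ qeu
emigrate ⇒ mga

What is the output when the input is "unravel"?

Rule — keep every other character starting from the second (positions 2nd, 4th, 6th, ...), then delete the last character.
Starting from "unravel": after the first operation, "nae"; after the second, "na".
(Check on "bqgeluqiu": → "qeui" → "qeu" ✓)

na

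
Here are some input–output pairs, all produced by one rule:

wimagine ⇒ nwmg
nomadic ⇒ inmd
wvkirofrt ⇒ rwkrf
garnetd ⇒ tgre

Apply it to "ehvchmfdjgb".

gevhfj

The pattern: move the last 2 characters to the front (rotate right by 2), then keep every other character starting from the first (positions 1st, 3rd, 5th, ...).
Applying both steps to "ehvchmfdjgb": "gbehvchmfdj", then "gevhfj".
(Check on "wimagine": → "newimagi" → "nwmg" ✓)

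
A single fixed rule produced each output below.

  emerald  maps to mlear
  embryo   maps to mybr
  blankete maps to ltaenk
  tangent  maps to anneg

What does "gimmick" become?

In each case the input is transformed by: take characters alternately from the front and the back (1st, last, 2nd, 2nd-last, ...), then delete the first 2 characters.
For "gimmick" the result is "icmim".

icmim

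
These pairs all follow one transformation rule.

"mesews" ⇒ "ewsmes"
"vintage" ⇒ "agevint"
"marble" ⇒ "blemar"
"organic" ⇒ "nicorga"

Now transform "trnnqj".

nqjtrn

Rule — move the last 3 characters to the front (rotate right by 3).
For "trnnqj" the result is "nqjtrn".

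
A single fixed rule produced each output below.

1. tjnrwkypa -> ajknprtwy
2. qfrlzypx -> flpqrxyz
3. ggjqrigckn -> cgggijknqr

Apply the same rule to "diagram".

aadgimr

Each output is the input with this applied: sort the characters into alphabetical order.
For "diagram" the result is "aadgimr".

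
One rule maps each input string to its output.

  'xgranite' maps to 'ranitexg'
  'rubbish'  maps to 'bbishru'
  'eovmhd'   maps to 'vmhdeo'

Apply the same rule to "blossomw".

ossomwbl

Each output is the input with this applied: move the first 2 characters to the end (rotate left by 2).
On "blossomw" that produces "ossomwbl".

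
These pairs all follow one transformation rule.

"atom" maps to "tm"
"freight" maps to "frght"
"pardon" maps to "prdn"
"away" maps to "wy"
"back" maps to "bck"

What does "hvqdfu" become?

In each case the input is transformed by: remove every vowel.
On "hvqdfu" that produces "hvqdf".

hvqdf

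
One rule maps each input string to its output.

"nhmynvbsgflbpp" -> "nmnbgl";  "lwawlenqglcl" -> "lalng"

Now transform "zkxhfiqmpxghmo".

What's happening: delete the last 2 characters, then keep every other character starting from the first (positions 1st, 3rd, 5th, ...).
On "zkxhfiqmpxghmo" that produces "zxfqpg".

zxfqpg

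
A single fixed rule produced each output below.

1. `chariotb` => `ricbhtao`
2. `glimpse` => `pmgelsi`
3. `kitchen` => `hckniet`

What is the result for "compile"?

Rule — take characters alternately from the front and the back (1st, last, 2nd, 2nd-last, ...), then move the last 2 characters to the front (rotate right by 2).
Working it through for "compile": intermediate "ceolmip", final "ipceolm".

ipceolm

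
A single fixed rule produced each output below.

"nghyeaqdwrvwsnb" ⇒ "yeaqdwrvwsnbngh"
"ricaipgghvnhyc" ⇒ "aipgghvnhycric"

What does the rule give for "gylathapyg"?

athapyggyl

The transformation: move the first 3 characters to the end (rotate left by 3).
So "gylathapyg" becomes "athapyggyl".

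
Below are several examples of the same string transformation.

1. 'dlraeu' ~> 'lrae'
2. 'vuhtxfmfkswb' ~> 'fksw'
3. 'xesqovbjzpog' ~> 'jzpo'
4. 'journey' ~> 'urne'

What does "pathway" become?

What's happening: move the last character to the front, then keep only the last 4 characters.
"pathway" → "ypathwa" → "thwa".

thwa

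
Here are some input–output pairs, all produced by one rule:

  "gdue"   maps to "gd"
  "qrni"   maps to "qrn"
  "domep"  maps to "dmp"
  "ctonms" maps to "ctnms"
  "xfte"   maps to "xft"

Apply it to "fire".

fr

The rule is to remove every vowel.
On "fire" that produces "fr".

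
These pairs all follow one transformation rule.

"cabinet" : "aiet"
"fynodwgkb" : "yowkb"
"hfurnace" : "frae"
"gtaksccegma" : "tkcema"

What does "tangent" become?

Rule — swap each adjacent pair of characters (1↔2, 3↔4, ...), then keep every other character starting from the first (positions 1st, 3rd, 5th, ...).
Starting from "tangent": after the first operation, "atgnnet"; after the second, "agnt".

agnt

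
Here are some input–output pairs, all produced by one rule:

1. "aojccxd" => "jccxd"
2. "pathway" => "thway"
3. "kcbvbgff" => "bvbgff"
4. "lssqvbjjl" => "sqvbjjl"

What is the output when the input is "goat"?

The transformation: delete the first 2 characters.
On "goat" that produces "at".

at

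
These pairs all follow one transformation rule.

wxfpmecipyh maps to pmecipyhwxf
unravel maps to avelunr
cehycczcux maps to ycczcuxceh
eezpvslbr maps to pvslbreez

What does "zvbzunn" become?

zunnzvb

The transformation: move the first 3 characters to the end (rotate left by 3).
On "zvbzunn" that produces "zunnzvb".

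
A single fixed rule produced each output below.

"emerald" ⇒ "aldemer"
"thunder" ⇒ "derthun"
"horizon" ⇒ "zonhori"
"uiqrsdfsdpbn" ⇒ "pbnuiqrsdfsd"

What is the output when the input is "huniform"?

Rule — move the last 3 characters to the front (rotate right by 3).
On "huniform" that produces "ormhunif".

ormhunif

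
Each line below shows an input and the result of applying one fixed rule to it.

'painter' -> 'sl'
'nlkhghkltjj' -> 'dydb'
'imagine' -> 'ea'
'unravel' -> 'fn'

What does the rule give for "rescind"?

wa

The transformation: keep one character in every 3, starting at position 2 (positions 2nd, 5th, 8th, ...), then shift every letter 8 places backward in the alphabet (wrapping around).
Working it through for "rescind": intermediate "ei", final "wa".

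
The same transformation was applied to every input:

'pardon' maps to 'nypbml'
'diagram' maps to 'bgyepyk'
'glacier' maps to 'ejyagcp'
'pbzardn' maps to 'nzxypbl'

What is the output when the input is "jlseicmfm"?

hjqcgakdk

Rule — shift every letter 2 places backward in the alphabet (wrapping around).
So "jlseicmfm" becomes "hjqcgakdk".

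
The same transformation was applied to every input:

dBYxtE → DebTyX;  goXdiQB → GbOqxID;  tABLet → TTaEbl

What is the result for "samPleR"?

SrAEMLp

The transformation: take characters alternately from the front and the back (1st, last, 2nd, 2nd-last, ...), then flip the case of every letter.
Working it through for "samPleR": intermediate "sRaemlP", final "SrAEMLp".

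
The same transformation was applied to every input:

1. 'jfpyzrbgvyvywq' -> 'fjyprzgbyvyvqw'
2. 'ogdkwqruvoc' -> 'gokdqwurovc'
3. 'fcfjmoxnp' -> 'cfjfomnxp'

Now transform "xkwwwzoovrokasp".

The transformation: swap each adjacent pair of characters (1↔2, 3↔4, ...).
On "xkwwwzoovrokasp" that produces "kxwwzwoorvkosap".

kxwwzwoorvkosap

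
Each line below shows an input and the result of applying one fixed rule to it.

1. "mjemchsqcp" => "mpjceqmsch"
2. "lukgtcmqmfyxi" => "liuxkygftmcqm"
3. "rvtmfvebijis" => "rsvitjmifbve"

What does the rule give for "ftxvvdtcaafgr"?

The rule is to take characters alternately from the front and the back (1st, last, 2nd, 2nd-last, ...).
"ftxvvdtcaafgr" → "frtgxfvavadct".

frtgxfvavadct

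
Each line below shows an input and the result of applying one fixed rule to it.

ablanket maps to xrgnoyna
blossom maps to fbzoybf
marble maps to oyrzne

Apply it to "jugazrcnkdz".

xqmwhtnmepa

The pattern: shift every letter 13 places forward in the alphabet (wrapping around) — i.e. ROT13, then move the last 3 characters to the front (rotate right by 3).
Applying that to "jugazrcnkdz" gives "xqmwhtnmepa".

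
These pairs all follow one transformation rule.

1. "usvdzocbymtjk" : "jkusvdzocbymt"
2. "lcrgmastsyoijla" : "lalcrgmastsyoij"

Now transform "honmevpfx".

What's happening: move the last 2 characters to the front (rotate right by 2).
On "honmevpfx" that produces "fxhonmevp".

fxhonmevp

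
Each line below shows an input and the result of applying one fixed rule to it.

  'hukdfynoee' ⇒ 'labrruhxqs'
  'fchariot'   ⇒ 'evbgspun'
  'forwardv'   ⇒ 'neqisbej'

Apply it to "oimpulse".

hyfrbvzc

The pattern: shift every letter 13 places forward in the alphabet (wrapping around) — i.e. ROT13, then swap the front and back halves of the string.
On "oimpulse": the first step gives "bvzchyfr", and the second then gives "hyfrbvzc".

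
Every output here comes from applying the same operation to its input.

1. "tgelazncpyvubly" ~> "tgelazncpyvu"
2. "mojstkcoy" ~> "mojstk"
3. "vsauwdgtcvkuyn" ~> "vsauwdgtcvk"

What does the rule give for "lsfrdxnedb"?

lsfrdxn

Rule — delete the last 3 characters.
So "lsfrdxnedb" becomes "lsfrdxn".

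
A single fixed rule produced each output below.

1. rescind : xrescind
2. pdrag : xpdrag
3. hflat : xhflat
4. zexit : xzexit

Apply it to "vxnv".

xvxnv

The rule is to prepend "x".
For "vxnv" the result is "xvxnv".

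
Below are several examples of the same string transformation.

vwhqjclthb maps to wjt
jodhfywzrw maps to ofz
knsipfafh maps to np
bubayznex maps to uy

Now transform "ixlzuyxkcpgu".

xuk

In each case the input is transformed by: delete the last 2 characters, then keep one character in every 3, starting at position 2 (positions 2nd, 5th, 8th, ...).
For "ixlzuyxkcpgu", step one produces "ixlzuyxkcp"; step two turns that into "xuk".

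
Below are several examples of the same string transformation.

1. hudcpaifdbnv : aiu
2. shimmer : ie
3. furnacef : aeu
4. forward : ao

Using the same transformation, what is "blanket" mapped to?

ae

Looking at the pairs, the operation is to move the first 2 characters to the end (rotate left by 2), then keep only the vowels.
Starting from "blanket": after the first operation, "anketbl"; after the second, "ae".
(Check on "forward": → "rwardfo" → "ao" ✓)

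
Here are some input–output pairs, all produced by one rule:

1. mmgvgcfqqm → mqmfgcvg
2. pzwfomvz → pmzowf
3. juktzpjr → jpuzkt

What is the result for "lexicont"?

loecxi

The transformation: delete the last 2 characters, then take characters alternately from the front and the back (1st, last, 2nd, 2nd-last, ...).
For "lexicont", step one produces "lexico"; step two turns that into "loecxi".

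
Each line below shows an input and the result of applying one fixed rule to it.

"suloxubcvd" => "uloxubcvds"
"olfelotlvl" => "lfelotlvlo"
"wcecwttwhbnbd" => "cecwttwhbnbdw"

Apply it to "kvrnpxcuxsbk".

vrnpxcuxsbkk

The pattern: move the first character to the end.
So "kvrnpxcuxsbk" becomes "vrnpxcuxsbkk".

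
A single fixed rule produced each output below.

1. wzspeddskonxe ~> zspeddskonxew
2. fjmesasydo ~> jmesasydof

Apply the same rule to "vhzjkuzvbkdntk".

The rule is to move the first character to the end.
So "vhzjkuzvbkdntk" becomes "hzjkuzvbkdntkv".

hzjkuzvbkdntkv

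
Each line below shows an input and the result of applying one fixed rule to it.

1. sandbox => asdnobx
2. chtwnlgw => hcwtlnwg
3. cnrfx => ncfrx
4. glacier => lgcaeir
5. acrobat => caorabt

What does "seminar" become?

The transformation: swap each adjacent pair of characters (1↔2, 3↔4, ...).
For "seminar" the result is "esimanr".

esimanr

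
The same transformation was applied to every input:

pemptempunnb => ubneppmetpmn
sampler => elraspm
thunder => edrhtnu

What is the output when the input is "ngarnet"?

entgnra

In each case the input is transformed by: swap each adjacent pair of characters (1↔2, 3↔4, ...), then move the last 3 characters to the front (rotate right by 3).
"ngarnet" → "gnraent" → "entgnra".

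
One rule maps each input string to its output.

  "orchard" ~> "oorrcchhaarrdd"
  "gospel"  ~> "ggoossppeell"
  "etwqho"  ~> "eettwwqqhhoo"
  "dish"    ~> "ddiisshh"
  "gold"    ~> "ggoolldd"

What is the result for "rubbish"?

rruubbbbiisshh

What's happening: double every character.
Applying that to "rubbish" gives "rruubbbbiisshh".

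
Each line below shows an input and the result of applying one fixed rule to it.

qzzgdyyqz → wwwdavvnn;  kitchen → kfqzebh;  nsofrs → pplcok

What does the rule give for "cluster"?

oirpqbz

The transformation: swap the first and last characters, then shift every letter 3 places backward in the alphabet (wrapping around).
"cluster" → "rlustec" → "oirpqbz".
(Check on "kitchen": → "nitchek" → "kfqzebh" ✓)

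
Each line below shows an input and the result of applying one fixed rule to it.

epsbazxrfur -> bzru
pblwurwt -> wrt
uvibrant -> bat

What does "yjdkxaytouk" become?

In each case the input is transformed by: delete the first 3 characters, then keep every other character starting from the first (positions 1st, 3rd, 5th, ...).
"yjdkxaytouk" → "kxaytouk" → "katu".
(Check on "epsbazxrfur": → "bazxrfur" → "bzru" ✓)

katu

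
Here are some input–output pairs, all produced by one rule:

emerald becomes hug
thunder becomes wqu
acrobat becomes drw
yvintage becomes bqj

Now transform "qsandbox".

The transformation: shift every letter 3 places forward in the alphabet (wrapping around), then keep one character in every 3, starting at position 1 (positions 1st, 4th, 7th, ...).
"qsandbox" → "tvdqgera" → "tqr".

tqr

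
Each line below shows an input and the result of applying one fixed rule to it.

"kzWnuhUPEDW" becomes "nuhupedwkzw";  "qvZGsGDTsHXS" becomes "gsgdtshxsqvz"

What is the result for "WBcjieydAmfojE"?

In each case the input is transformed by: move the first 3 characters to the end (rotate left by 3), then convert every letter to lowercase.
Starting from "WBcjieydAmfojE": after the first operation, "jieydAmfojEWBc"; after the second, "jieydamfojewbc".

jieydamfojewbc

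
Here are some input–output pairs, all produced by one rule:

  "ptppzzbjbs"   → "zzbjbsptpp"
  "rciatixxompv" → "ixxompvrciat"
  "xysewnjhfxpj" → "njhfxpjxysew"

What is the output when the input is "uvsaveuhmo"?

veuhmouvsa

What's happening: move the last character to the front, then swap the front and back halves of the string.
On "uvsaveuhmo" that produces "veuhmouvsa".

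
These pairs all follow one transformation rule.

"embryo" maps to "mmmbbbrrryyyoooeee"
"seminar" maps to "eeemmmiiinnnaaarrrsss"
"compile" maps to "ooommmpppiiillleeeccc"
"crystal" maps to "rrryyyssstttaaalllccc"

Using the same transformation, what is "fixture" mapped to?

The rule is to move the first character to the end, then repeat every character 3 times.
On "fixture": the first step gives "ixturef", and the second then gives "iiixxxtttuuurrreeefff".

iiixxxtttuuurrreeefff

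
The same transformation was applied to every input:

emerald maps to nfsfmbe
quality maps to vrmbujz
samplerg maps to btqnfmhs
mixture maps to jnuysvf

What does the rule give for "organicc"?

In each case the input is transformed by: shift every letter 1 place forward in the alphabet (wrapping around), then swap each adjacent pair of characters (1↔2, 3↔4, ...).
On "organicc": the first step gives "pshbojdd", and the second then gives "spbhjodd".

spbhjodd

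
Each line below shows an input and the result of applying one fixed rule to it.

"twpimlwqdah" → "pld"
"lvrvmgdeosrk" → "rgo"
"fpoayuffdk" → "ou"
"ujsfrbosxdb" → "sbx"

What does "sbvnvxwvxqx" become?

vxx

Looking at the pairs, the operation is to delete the last 2 characters, then keep one character in every 3, starting at position 3 (positions 3rd, 6th, 9th, ...).
For "sbvnvxwvxqx", step one produces "sbvnvxwvx"; step two turns that into "vxx".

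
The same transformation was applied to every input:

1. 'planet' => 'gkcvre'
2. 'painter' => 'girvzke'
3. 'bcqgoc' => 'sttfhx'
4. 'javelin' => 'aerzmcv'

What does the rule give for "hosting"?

yxfejzk

The pattern: take characters alternately from the front and the back (1st, last, 2nd, 2nd-last, ...), then shift every letter 9 places backward in the alphabet (wrapping around).
For "hosting", step one produces "hgonsit"; step two turns that into "yxfejzk".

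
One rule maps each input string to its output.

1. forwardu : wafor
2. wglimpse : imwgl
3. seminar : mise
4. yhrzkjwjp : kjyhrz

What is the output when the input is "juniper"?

niju

The pattern: delete the last 3 characters, then move the last 2 characters to the front (rotate right by 2).
On "juniper": the first step gives "juni", and the second then gives "niju".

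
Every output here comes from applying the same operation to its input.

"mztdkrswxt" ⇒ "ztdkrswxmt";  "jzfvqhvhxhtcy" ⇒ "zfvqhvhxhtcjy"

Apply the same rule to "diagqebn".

iagqebdn

The pattern: swap the first and last characters, then move the first character to the end.
For "diagqebn", step one produces "niagqebd"; step two turns that into "iagqebdn".
(Check on "mztdkrswxt": → "tztdkrswxm" → "ztdkrswxmt" ✓)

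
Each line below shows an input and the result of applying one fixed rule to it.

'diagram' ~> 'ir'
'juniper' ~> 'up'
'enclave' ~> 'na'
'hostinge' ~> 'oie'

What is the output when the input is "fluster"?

lt

Looking at the pairs, the operation is to keep one character in every 3, starting at position 2 (positions 2nd, 5th, 8th, ...).
On "fluster" that produces "lt".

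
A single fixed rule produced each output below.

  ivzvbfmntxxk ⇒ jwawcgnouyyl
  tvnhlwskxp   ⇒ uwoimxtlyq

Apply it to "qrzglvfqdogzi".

rsahmwgrephaj

What's happening: shift every letter 1 place forward in the alphabet (wrapping around).
"qrzglvfqdogzi" → "rsahmwgrephaj".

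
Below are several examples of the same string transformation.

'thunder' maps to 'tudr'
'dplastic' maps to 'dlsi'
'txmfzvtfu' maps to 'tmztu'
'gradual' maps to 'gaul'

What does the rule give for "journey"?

juny

Looking at the pairs, the operation is to keep every other character starting from the first (positions 1st, 3rd, 5th, ...).
Doing the same to "journey": "juny".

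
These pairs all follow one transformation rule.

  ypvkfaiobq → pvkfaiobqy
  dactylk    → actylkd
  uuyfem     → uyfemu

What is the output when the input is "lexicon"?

In each case the input is transformed by: move the first character to the end.
For "lexicon" the result is "exiconl".

exiconl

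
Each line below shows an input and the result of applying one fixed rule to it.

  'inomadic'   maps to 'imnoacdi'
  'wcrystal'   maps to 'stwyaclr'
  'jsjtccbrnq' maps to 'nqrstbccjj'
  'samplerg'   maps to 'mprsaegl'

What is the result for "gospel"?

In each case the input is transformed by: sort the characters into alphabetical order, then swap the front and back halves of the string.
Working it through for "gospel": intermediate "eglops", final "opsegl".

opsegl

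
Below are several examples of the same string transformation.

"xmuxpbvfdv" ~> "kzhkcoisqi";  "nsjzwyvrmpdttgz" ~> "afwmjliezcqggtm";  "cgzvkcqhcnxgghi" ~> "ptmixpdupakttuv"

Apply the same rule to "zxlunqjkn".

Looking at the pairs, the operation is to shift every letter 13 places forward in the alphabet (wrapping around) — i.e. ROT13.
"zxlunqjkn" → "mkyhadwxa".

mkyhadwxa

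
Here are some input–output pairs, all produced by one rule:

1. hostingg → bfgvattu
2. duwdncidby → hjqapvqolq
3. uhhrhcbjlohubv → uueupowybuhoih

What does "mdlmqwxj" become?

Rule — shift every letter 13 places forward in the alphabet (wrapping around) — i.e. ROT13, then move the first character to the end.
For "mdlmqwxj", step one produces "zqyzdjkw"; step two turns that into "qyzdjkwz".

qyzdjkwz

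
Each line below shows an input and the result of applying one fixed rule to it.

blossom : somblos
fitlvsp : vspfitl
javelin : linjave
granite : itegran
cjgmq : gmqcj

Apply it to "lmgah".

gahlm

Rule — move the last 3 characters to the front (rotate right by 3).
For "lmgah" the result is "gahlm".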